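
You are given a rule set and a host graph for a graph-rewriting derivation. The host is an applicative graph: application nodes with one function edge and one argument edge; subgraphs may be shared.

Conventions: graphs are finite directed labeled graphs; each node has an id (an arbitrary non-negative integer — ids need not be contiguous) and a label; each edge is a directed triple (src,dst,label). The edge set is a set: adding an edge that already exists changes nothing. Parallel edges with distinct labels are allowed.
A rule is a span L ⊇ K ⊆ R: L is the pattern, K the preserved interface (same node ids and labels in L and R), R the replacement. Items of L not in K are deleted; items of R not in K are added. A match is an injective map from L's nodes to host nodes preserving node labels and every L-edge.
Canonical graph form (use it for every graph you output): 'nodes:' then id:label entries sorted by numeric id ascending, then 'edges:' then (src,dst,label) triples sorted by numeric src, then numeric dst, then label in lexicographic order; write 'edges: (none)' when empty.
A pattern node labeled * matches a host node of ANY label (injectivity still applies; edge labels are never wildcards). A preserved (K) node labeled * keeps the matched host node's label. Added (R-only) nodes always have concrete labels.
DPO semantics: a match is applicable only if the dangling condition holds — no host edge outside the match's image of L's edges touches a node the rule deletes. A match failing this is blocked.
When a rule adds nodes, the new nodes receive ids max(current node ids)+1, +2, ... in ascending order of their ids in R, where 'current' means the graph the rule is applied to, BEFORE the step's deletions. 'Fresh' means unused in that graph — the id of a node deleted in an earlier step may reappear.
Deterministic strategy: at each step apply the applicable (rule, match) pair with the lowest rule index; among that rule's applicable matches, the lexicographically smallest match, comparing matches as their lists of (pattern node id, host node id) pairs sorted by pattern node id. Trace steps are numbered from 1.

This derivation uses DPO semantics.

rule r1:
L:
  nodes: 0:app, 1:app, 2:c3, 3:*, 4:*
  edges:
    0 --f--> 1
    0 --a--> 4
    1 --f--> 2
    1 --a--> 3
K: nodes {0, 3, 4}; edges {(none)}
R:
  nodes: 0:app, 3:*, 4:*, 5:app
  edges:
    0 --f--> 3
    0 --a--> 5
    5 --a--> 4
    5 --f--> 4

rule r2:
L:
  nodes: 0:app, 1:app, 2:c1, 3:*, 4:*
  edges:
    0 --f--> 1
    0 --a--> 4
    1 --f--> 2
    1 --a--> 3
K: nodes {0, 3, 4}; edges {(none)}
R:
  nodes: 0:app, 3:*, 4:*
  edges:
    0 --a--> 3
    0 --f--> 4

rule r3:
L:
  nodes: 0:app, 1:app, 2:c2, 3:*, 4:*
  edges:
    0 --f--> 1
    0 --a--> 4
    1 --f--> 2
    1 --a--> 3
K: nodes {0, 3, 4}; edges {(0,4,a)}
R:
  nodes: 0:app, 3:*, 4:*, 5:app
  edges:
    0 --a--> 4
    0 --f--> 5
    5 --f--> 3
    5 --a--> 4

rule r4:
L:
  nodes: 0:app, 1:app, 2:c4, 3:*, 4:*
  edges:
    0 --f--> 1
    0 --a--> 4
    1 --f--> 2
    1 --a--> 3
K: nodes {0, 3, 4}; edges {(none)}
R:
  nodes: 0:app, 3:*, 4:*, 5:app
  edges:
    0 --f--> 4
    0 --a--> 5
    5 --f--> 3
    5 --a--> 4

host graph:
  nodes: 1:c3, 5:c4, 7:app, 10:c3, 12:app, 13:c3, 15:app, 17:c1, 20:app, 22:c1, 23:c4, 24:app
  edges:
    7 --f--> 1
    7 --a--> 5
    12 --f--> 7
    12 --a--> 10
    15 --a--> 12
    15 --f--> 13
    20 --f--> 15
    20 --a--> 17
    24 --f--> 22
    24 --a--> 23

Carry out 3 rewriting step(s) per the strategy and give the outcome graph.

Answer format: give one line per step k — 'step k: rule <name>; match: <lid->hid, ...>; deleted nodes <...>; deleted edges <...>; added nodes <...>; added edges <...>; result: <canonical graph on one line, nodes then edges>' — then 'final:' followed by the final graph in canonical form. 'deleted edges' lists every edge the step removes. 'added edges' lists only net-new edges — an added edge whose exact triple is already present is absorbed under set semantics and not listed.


step 1: rule r1; match: 0->12, 1->7, 2->1, 3->5, 4->10; deleted nodes 1, 7; deleted edges (7,1,f); (7,5,a); (12,7,f); (12,10,a); added nodes 25; added edges (12,5,f); (12,25,a); (25,10,a); (25,10,f); result: nodes: 5:c4, 10:c3, 12:app, 13:c3, 15:app, 17:c1, 20:app, 22:c1, 23:c4, 24:app, 25:app edges: (12,5,f); (12,25,a); (15,12,a); (15,13,f); (20,15,f); (20,17,a); (24,22,f); (24,23,a); (25,10,a); (25,10,f)
step 2: rule r1; match: 0->20, 1->15, 2->13, 3->12, 4->17; deleted nodes 13, 15; deleted edges (15,12,a); (15,13,f); (20,15,f); (20,17,a); added nodes 26; added edges (20,12,f); (20,26,a); (26,17,a); (26,17,f); result: nodes: 5:c4, 10:c3, 12:app, 17:c1, 20:app, 22:c1, 23:c4, 24:app, 25:app, 26:app edges: (12,5,f); (12,25,a); (20,12,f); (20,26,a); (24,22,f); (24,23,a); (25,10,a); (25,10,f); (26,17,a); (26,17,f)
step 3: rule r4; match: 0->20, 1->12, 2->5, 3->25, 4->26; deleted nodes 5, 12; deleted edges (12,5,f); (12,25,a); (20,12,f); (20,26,a); added nodes 27; added edges (20,26,f); (20,27,a); (27,25,f); (27,26,a); result: nodes: 10:c3, 17:c1, 20:app, 22:c1, 23:c4, 24:app, 25:app, 26:app, 27:app edges: (20,26,f); (20,27,a); (24,22,f); (24,23,a); (25,10,a); (25,10,f); (26,17,a); (26,17,f); (27,25,f); (27,26,a)
final:
nodes: 10:c3, 17:c1, 20:app, 22:c1, 23:c4, 24:app, 25:app, 26:app, 27:app
edges: (20,26,f); (20,27,a); (24,22,f); (24,23,a); (25,10,a); (25,10,f); (26,17,a); (26,17,f); (27,25,f); (27,26,a)


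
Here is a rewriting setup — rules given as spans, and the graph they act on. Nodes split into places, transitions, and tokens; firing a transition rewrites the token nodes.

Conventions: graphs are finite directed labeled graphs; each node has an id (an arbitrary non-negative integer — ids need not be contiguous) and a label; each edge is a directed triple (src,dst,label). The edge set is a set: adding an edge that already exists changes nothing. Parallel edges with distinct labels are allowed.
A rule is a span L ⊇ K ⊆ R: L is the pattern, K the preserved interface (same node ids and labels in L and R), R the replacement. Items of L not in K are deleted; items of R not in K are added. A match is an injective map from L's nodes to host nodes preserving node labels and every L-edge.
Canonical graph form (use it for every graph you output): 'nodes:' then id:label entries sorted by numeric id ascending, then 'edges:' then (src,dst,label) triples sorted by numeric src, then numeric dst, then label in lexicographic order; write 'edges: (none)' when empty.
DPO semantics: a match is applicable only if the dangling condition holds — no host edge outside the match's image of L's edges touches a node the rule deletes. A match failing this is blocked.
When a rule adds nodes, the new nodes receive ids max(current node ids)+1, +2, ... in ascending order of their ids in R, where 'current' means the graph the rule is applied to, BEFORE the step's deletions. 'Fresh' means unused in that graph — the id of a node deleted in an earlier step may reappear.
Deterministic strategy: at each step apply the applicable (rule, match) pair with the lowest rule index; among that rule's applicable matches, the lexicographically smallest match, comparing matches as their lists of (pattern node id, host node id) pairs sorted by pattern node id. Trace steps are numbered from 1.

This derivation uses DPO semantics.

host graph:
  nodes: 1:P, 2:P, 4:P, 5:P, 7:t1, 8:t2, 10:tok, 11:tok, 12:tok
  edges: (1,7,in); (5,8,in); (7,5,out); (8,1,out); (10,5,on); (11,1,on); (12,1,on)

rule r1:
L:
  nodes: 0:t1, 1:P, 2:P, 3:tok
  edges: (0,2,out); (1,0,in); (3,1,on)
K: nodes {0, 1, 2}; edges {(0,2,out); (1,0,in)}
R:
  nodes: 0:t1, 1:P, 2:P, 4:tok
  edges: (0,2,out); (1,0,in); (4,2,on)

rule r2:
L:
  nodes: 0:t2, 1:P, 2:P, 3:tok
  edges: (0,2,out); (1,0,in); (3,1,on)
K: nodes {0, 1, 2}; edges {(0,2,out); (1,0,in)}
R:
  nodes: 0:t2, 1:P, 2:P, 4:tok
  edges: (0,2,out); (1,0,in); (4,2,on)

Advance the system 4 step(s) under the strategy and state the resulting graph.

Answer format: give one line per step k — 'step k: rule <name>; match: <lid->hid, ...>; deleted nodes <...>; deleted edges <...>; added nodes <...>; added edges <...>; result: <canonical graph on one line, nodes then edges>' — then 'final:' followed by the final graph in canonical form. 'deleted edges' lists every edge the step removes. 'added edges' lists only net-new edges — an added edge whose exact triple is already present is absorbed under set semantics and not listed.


step 1: rule r1; match: 0->7, 1->1, 2->5, 3->11; deleted nodes 11; deleted edges (11,1,on); added nodes 13; added edges (13,5,on); result: nodes: 1:P, 2:P, 4:P, 5:P, 7:t1, 8:t2, 10:tok, 12:tok, 13:tok edges: (1,7,in); (5,8,in); (7,5,out); (8,1,out); (10,5,on); (12,1,on); (13,5,on)
step 2: rule r1; match: 0->7, 1->1, 2->5, 3->12; deleted nodes 12; deleted edges (12,1,on); added nodes 14; added edges (14,5,on); result: nodes: 1:P, 2:P, 4:P, 5:P, 7:t1, 8:t2, 10:tok, 13:tok, 14:tok edges: (1,7,in); (5,8,in); (7,5,out); (8,1,out); (10,5,on); (13,5,on); (14,5,on)
step 3: rule r2; match: 0->8, 1->5, 2->1, 3->10; deleted nodes 10; deleted edges (10,5,on); added nodes 15; added edges (15,1,on); result: nodes: 1:P, 2:P, 4:P, 5:P, 7:t1, 8:t2, 13:tok, 14:tok, 15:tok edges: (1,7,in); (5,8,in); (7,5,out); (8,1,out); (13,5,on); (14,5,on); (15,1,on)
step 4: rule r1; match: 0->7, 1->1, 2->5, 3->15; deleted nodes 15; deleted edges (15,1,on); added nodes 16; added edges (16,5,on); result: nodes: 1:P, 2:P, 4:P, 5:P, 7:t1, 8:t2, 13:tok, 14:tok, 16:tok edges: (1,7,in); (5,8,in); (7,5,out); (8,1,out); (13,5,on); (14,5,on); (16,5,on)
final:
nodes: 1:P, 2:P, 4:P, 5:P, 7:t1, 8:t2, 13:tok, 14:tok, 16:tok
edges: (1,7,in); (5,8,in); (7,5,out); (8,1,out); (13,5,on); (14,5,on); (16,5,on)


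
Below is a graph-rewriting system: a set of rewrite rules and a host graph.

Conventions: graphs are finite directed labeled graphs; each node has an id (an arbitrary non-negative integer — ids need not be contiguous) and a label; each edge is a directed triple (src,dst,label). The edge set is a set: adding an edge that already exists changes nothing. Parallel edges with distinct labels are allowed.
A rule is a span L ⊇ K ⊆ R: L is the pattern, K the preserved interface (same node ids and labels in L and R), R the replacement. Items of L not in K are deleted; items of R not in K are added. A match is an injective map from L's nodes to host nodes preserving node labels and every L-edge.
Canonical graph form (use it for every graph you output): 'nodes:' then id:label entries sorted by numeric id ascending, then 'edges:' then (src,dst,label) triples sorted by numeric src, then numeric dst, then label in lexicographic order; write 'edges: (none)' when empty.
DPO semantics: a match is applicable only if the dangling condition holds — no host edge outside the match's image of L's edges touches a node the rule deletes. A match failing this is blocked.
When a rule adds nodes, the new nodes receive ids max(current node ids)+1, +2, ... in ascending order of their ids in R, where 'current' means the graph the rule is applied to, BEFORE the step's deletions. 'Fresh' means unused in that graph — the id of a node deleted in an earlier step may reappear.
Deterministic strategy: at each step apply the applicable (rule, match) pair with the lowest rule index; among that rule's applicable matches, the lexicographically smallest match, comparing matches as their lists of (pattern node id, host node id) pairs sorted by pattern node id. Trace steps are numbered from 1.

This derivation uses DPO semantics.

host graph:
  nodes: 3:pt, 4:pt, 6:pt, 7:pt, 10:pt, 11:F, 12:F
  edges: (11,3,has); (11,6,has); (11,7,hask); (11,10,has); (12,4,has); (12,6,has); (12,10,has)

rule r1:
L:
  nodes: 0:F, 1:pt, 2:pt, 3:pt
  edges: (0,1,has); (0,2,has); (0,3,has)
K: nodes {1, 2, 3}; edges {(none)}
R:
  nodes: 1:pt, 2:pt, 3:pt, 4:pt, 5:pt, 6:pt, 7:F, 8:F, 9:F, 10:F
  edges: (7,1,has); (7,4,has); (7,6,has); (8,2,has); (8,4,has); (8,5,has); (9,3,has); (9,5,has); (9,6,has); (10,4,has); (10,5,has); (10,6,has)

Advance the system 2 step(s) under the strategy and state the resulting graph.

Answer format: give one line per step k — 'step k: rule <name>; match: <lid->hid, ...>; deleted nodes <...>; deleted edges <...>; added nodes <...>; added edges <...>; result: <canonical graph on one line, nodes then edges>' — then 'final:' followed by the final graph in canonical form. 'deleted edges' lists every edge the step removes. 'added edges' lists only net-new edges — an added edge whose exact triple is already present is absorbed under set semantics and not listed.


step 1: rule r1; match: 0->12, 1->4, 2->6, 3->10; deleted nodes 12; deleted edges (12,4,has); (12,6,has); (12,10,has); added nodes 13, 14, 15, 16, 17, 18, 19; added edges (16,4,has); (16,13,has); (16,15,has); (17,6,has); (17,13,has); (17,14,has); (18,10,has); (18,14,has); (18,15,has); (19,13,has); (19,14,has); (19,15,has); result: nodes: 3:pt, 4:pt, 6:pt, 7:pt, 10:pt, 11:F, 13:pt, 14:pt, 15:pt, 16:F, 17:F, 18:F, 19:F edges: (11,3,has); (11,6,has); (11,7,hask); (11,10,has); (16,4,has); (16,13,has); (16,15,has); (17,6,has); (17,13,has); (17,14,has); (18,10,has); (18,14,has); (18,15,has); (19,13,has); (19,14,has); (19,15,has)
step 2: rule r1; match: 0->16, 1->4, 2->13, 3->15; deleted nodes 16; deleted edges (16,4,has); (16,13,has); (16,15,has); added nodes 20, 21, 22, 23, 24, 25, 26; added edges (23,4,has); (23,20,has); (23,22,has); (24,13,has); (24,20,has); (24,21,has); (25,15,has); (25,21,has); (25,22,has); (26,20,has); (26,21,has); (26,22,has); result: nodes: 3:pt, 4:pt, 6:pt, 7:pt, 10:pt, 11:F, 13:pt, 14:pt, 15:pt, 17:F, 18:F, 19:F, 20:pt, 21:pt, 22:pt, 23:F, 24:F, 25:F, 26:F edges: (11,3,has); (11,6,has); (11,7,hask); (11,10,has); (17,6,has); (17,13,has); (17,14,has); (18,10,has); (18,14,has); (18,15,has); (19,13,has); (19,14,has); (19,15,has); (23,4,has); (23,20,has); (23,22,has); (24,13,has); (24,20,has); (24,21,has); (25,15,has); (25,21,has); (25,22,has); (26,20,has); (26,21,has); (26,22,has)
final:
nodes: 3:pt, 4:pt, 6:pt, 7:pt, 10:pt, 11:F, 13:pt, 14:pt, 15:pt, 17:F, 18:F, 19:F, 20:pt, 21:pt, 22:pt, 23:F, 24:F, 25:F, 26:F
edges: (11,3,has); (11,6,has); (11,7,hask); (11,10,has); (17,6,has); (17,13,has); (17,14,has); (18,10,has); (18,14,has); (18,15,has); (19,13,has); (19,14,has); (19,15,has); (23,4,has); (23,20,has); (23,22,has); (24,13,has); (24,20,has); (24,21,has); (25,15,has); (25,21,has); (25,22,has); (26,20,has); (26,21,has); (26,22,has)


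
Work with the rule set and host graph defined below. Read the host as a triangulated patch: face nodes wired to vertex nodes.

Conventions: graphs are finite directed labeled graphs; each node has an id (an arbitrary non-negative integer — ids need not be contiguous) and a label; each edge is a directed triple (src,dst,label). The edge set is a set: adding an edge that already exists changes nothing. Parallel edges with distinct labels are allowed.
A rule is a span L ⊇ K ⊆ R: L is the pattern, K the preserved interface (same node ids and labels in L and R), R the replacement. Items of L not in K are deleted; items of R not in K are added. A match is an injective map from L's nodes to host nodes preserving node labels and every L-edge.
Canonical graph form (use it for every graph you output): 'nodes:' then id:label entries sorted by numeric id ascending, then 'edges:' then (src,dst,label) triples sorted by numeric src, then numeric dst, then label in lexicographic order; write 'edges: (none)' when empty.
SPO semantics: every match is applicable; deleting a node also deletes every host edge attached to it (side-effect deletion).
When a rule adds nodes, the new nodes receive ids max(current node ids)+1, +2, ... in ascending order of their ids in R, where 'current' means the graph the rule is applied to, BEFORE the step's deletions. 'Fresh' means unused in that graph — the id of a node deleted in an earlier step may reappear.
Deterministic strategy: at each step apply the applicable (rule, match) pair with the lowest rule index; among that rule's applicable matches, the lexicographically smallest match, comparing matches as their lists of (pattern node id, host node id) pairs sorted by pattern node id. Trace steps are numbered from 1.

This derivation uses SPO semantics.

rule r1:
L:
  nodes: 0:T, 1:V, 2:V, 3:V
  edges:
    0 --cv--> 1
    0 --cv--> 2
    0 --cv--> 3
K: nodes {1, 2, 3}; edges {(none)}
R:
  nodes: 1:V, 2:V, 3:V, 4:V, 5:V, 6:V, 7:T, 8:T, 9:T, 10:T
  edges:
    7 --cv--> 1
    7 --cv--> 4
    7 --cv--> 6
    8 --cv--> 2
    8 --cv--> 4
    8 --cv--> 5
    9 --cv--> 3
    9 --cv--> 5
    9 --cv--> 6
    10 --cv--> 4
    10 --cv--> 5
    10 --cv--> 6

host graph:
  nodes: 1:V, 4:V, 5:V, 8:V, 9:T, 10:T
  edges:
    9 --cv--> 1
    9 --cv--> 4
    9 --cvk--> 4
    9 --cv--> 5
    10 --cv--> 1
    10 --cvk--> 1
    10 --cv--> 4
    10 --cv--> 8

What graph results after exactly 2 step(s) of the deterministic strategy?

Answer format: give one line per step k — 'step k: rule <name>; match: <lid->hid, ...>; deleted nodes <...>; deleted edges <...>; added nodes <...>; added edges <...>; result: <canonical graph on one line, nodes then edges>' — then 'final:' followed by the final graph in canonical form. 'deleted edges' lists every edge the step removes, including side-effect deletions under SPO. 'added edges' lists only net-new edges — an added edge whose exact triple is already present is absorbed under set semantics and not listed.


step 1: rule r1; match: 0->9, 1->1, 2->4, 3->5; deleted nodes 9; deleted edges (9,1,cv); (9,4,cv); (9,4,cvk); (9,5,cv); added nodes 11, 12, 13, 14, 15, 16, 17; added edges (14,1,cv); (14,11,cv); (14,13,cv); (15,4,cv); (15,11,cv); (15,12,cv); (16,5,cv); (16,12,cv); (16,13,cv); (17,11,cv); (17,12,cv); (17,13,cv); result: nodes: 1:V, 4:V, 5:V, 8:V, 10:T, 11:V, 12:V, 13:V, 14:T, 15:T, 16:T, 17:T edges: (10,1,cv); (10,1,cvk); (10,4,cv); (10,8,cv); (14,1,cv); (14,11,cv); (14,13,cv); (15,4,cv); (15,11,cv); (15,12,cv); (16,5,cv); (16,12,cv); (16,13,cv); (17,11,cv); (17,12,cv); (17,13,cv)
step 2: rule r1; match: 0->10, 1->1, 2->4, 3->8; deleted nodes 10; deleted edges (10,1,cv); (10,1,cvk); (10,4,cv); (10,8,cv); added nodes 18, 19, 20, 21, 22, 23, 24; added edges (21,1,cv); (21,18,cv); (21,20,cv); (22,4,cv); (22,18,cv); (22,19,cv); (23,8,cv); (23,19,cv); (23,20,cv); (24,18,cv); (24,19,cv); (24,20,cv); result: nodes: 1:V, 4:V, 5:V, 8:V, 11:V, 12:V, 13:V, 14:T, 15:T, 16:T, 17:T, 18:V, 19:V, 20:V, 21:T, 22:T, 23:T, 24:T edges: (14,1,cv); (14,11,cv); (14,13,cv); (15,4,cv); (15,11,cv); (15,12,cv); (16,5,cv); (16,12,cv); (16,13,cv); (17,11,cv); (17,12,cv); (17,13,cv); (21,1,cv); (21,18,cv); (21,20,cv); (22,4,cv); (22,18,cv); (22,19,cv); (23,8,cv); (23,19,cv); (23,20,cv); (24,18,cv); (24,19,cv); (24,20,cv)
final:
nodes: 1:V, 4:V, 5:V, 8:V, 11:V, 12:V, 13:V, 14:T, 15:T, 16:T, 17:T, 18:V, 19:V, 20:V, 21:T, 22:T, 23:T, 24:T
edges: (14,1,cv); (14,11,cv); (14,13,cv); (15,4,cv); (15,11,cv); (15,12,cv); (16,5,cv); (16,12,cv); (16,13,cv); (17,11,cv); (17,12,cv); (17,13,cv); (21,1,cv); (21,18,cv); (21,20,cv); (22,4,cv); (22,18,cv); (22,19,cv); (23,8,cv); (23,19,cv); (23,20,cv); (24,18,cv); (24,19,cv); (24,20,cv)


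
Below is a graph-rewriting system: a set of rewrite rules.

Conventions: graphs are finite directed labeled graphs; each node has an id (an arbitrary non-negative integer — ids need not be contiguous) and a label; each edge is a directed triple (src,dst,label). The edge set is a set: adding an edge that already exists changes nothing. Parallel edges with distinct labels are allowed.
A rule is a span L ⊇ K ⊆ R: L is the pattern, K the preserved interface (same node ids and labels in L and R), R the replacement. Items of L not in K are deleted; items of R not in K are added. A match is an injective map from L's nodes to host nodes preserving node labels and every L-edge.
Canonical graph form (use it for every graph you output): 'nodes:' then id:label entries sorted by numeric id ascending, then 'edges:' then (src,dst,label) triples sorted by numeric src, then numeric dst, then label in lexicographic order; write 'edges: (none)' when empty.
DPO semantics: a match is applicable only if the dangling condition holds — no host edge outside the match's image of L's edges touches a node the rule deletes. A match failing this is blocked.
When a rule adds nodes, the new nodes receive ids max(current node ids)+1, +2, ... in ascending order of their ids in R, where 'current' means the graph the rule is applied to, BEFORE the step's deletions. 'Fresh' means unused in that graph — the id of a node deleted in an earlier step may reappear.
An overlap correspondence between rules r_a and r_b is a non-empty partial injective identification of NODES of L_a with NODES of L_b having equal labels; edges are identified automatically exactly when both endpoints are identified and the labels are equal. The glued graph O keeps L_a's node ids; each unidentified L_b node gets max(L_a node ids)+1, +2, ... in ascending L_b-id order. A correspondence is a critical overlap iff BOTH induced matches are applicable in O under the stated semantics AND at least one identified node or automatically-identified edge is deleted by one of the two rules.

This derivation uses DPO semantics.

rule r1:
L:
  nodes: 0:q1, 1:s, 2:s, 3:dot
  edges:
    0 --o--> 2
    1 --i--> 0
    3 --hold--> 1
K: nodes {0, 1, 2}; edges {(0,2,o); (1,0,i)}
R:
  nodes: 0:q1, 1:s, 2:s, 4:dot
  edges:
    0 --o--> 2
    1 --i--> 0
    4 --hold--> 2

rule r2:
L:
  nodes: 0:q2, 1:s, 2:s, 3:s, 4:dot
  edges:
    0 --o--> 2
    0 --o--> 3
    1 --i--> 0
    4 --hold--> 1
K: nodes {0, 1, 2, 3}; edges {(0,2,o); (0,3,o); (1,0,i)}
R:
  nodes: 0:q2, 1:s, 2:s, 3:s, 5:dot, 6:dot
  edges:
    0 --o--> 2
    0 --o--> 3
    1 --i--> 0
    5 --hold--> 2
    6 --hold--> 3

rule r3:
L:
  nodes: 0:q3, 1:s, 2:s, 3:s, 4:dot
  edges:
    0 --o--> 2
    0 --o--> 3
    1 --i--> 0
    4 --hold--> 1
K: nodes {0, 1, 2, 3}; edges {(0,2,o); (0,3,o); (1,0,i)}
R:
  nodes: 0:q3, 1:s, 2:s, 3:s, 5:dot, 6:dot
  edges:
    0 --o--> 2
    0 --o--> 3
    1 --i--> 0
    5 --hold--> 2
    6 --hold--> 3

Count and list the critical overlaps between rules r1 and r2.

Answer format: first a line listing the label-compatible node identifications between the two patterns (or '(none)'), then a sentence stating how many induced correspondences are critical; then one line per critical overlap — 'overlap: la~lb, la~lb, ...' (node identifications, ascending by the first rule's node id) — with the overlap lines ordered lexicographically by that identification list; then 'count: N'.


label-compatible node identifications between L(r1) and L(r2): 1~1, 1~2, 1~3, 2~1, 2~2, 2~3, 3~4
3 of the induced correspondences are critical overlaps of r1 and r2.
overlap: 1~1, 2~2, 3~4
overlap: 1~1, 2~3, 3~4
overlap: 1~1, 3~4
count: 3


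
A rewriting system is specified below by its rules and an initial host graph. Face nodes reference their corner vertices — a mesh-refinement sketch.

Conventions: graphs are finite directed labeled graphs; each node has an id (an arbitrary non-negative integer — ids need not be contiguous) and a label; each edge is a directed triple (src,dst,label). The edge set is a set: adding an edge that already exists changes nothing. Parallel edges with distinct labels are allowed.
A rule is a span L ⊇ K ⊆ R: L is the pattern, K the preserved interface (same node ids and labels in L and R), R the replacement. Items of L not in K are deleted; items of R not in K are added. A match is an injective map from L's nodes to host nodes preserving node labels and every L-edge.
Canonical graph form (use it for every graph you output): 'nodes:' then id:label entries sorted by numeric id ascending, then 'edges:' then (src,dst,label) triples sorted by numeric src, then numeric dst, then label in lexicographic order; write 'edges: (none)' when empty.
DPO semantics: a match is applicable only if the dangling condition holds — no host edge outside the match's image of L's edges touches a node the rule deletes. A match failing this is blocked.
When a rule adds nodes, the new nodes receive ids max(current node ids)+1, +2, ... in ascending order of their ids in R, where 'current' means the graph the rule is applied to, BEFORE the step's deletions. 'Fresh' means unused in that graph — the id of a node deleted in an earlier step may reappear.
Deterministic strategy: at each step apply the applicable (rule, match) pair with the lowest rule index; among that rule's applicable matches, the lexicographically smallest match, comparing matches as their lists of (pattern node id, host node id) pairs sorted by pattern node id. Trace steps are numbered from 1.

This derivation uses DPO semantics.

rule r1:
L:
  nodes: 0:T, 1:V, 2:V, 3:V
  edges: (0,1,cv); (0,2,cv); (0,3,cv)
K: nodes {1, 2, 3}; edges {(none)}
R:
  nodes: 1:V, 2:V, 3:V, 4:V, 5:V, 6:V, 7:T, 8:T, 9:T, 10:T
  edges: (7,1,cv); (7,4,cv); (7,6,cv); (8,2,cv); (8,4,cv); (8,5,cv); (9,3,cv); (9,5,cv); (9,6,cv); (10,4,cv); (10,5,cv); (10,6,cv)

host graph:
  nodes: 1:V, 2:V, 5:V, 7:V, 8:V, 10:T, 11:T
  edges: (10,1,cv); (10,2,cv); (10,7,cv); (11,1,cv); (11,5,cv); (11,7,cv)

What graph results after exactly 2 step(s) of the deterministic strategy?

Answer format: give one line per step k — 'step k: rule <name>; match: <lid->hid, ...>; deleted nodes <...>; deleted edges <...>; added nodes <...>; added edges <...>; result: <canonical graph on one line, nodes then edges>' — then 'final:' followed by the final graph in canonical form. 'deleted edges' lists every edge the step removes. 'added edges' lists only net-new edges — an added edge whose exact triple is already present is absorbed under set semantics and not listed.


step 1: rule r1; match: 0->10, 1->1, 2->2, 3->7; deleted nodes 10; deleted edges (10,1,cv); (10,2,cv); (10,7,cv); added nodes 12, 13, 14, 15, 16, 17, 18; added edges (15,1,cv); (15,12,cv); (15,14,cv); (16,2,cv); (16,12,cv); (16,13,cv); (17,7,cv); (17,13,cv); (17,14,cv); (18,12,cv); (18,13,cv); (18,14,cv); result: nodes: 1:V, 2:V, 5:V, 7:V, 8:V, 11:T, 12:V, 13:V, 14:V, 15:T, 16:T, 17:T, 18:T edges: (11,1,cv); (11,5,cv); (11,7,cv); (15,1,cv); (15,12,cv); (15,14,cv); (16,2,cv); (16,12,cv); (16,13,cv); (17,7,cv); (17,13,cv); (17,14,cv); (18,12,cv); (18,13,cv); (18,14,cv)
step 2: rule r1; match: 0->11, 1->1, 2->5, 3->7; deleted nodes 11; deleted edges (11,1,cv); (11,5,cv); (11,7,cv); added nodes 19, 20, 21, 22, 23, 24, 25; added edges (22,1,cv); (22,19,cv); (22,21,cv); (23,5,cv); (23,19,cv); (23,20,cv); (24,7,cv); (24,20,cv); (24,21,cv); (25,19,cv); (25,20,cv); (25,21,cv); result: nodes: 1:V, 2:V, 5:V, 7:V, 8:V, 12:V, 13:V, 14:V, 15:T, 16:T, 17:T, 18:T, 19:V, 20:V, 21:V, 22:T, 23:T, 24:T, 25:T edges: (15,1,cv); (15,12,cv); (15,14,cv); (16,2,cv); (16,12,cv); (16,13,cv); (17,7,cv); (17,13,cv); (17,14,cv); (18,12,cv); (18,13,cv); (18,14,cv); (22,1,cv); (22,19,cv); (22,21,cv); (23,5,cv); (23,19,cv); (23,20,cv); (24,7,cv); (24,20,cv); (24,21,cv); (25,19,cv); (25,20,cv); (25,21,cv)
final:
nodes: 1:V, 2:V, 5:V, 7:V, 8:V, 12:V, 13:V, 14:V, 15:T, 16:T, 17:T, 18:T, 19:V, 20:V, 21:V, 22:T, 23:T, 24:T, 25:T
edges: (15,1,cv); (15,12,cv); (15,14,cv); (16,2,cv); (16,12,cv); (16,13,cv); (17,7,cv); (17,13,cv); (17,14,cv); (18,12,cv); (18,13,cv); (18,14,cv); (22,1,cv); (22,19,cv); (22,21,cv); (23,5,cv); (23,19,cv); (23,20,cv); (24,7,cv); (24,20,cv); (24,21,cv); (25,19,cv); (25,20,cv); (25,21,cv)


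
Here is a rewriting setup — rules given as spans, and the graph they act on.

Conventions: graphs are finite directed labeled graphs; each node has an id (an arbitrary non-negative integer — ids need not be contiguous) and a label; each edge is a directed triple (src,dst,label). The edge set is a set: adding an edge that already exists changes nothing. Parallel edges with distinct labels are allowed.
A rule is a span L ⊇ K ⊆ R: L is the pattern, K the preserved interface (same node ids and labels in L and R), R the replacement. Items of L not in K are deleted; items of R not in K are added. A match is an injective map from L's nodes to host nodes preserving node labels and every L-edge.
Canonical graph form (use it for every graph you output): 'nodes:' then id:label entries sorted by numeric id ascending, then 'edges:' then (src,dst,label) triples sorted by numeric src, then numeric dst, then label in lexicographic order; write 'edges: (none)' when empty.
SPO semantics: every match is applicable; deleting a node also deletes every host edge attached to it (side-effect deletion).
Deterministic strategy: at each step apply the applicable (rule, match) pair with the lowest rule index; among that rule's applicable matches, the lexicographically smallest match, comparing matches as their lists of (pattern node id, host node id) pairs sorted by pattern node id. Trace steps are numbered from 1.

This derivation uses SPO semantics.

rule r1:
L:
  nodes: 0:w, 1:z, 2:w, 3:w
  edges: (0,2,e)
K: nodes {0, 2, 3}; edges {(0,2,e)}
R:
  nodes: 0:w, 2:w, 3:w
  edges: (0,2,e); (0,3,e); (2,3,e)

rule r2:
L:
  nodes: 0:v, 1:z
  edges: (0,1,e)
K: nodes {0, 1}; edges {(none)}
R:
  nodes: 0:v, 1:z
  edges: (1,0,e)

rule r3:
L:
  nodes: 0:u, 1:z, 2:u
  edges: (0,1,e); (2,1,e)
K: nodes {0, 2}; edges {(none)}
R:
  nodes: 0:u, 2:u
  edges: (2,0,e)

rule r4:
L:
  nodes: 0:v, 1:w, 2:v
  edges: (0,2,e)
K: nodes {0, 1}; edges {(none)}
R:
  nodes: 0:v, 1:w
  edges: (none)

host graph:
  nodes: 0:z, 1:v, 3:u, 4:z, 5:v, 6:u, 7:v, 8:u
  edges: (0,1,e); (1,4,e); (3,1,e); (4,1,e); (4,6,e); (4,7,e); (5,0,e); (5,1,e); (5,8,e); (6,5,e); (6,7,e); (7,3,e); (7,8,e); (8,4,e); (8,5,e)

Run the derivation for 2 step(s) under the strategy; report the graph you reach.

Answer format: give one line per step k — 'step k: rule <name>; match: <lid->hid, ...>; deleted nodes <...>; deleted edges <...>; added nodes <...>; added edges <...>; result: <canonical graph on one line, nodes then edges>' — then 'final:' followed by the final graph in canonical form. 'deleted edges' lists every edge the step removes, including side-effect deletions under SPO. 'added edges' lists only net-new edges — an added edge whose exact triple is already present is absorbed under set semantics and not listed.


step 1: rule r2; match: 0->1, 1->4; deleted nodes (none); deleted edges (1,4,e); added nodes (none); added edges (none); result: nodes: 0:z, 1:v, 3:u, 4:z, 5:v, 6:u, 7:v, 8:u edges: (0,1,e); (3,1,e); (4,1,e); (4,6,e); (4,7,e); (5,0,e); (5,1,e); (5,8,e); (6,5,e); (6,7,e); (7,3,e); (7,8,e); (8,4,e); (8,5,e)
step 2: rule r2; match: 0->5, 1->0; deleted nodes (none); deleted edges (5,0,e); added nodes (none); added edges (0,5,e); result: nodes: 0:z, 1:v, 3:u, 4:z, 5:v, 6:u, 7:v, 8:u edges: (0,1,e); (0,5,e); (3,1,e); (4,1,e); (4,6,e); (4,7,e); (5,1,e); (5,8,e); (6,5,e); (6,7,e); (7,3,e); (7,8,e); (8,4,e); (8,5,e)
final:
nodes: 0:z, 1:v, 3:u, 4:z, 5:v, 6:u, 7:v, 8:u
edges: (0,1,e); (0,5,e); (3,1,e); (4,1,e); (4,6,e); (4,7,e); (5,1,e); (5,8,e); (6,5,e); (6,7,e); (7,3,e); (7,8,e); (8,4,e); (8,5,e)


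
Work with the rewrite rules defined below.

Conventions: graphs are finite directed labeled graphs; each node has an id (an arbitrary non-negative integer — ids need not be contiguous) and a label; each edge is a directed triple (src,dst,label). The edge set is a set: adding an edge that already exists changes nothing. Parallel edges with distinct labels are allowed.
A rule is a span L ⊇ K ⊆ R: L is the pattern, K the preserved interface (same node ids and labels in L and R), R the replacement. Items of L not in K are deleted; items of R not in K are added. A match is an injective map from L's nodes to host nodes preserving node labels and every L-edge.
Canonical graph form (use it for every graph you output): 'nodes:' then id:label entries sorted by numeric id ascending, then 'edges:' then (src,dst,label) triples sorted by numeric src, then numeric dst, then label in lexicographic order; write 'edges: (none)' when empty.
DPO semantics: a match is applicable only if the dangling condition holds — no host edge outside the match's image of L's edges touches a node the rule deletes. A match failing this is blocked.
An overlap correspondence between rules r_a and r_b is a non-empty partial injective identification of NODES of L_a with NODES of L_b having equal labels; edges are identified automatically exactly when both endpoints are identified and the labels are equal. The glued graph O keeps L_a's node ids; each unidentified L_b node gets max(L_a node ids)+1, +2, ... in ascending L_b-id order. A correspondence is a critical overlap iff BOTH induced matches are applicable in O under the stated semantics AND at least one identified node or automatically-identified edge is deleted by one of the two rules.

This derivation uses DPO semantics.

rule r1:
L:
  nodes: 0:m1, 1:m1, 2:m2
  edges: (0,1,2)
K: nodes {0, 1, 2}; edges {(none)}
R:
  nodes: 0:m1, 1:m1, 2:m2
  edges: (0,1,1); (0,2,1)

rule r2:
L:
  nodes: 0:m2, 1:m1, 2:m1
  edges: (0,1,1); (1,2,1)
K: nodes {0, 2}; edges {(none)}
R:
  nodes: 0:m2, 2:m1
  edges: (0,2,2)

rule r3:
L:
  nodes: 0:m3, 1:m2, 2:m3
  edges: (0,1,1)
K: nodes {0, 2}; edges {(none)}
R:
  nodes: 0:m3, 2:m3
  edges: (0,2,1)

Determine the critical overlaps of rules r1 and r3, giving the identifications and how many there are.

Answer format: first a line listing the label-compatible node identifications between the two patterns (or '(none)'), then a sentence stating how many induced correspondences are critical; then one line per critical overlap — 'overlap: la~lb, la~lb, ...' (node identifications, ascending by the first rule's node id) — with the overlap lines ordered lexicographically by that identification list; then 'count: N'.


label-compatible node identifications between L(r1) and L(r3): 2~1
1 of the induced correspondences is a critical overlap of r1 and r3.
overlap: 2~1
count: 1


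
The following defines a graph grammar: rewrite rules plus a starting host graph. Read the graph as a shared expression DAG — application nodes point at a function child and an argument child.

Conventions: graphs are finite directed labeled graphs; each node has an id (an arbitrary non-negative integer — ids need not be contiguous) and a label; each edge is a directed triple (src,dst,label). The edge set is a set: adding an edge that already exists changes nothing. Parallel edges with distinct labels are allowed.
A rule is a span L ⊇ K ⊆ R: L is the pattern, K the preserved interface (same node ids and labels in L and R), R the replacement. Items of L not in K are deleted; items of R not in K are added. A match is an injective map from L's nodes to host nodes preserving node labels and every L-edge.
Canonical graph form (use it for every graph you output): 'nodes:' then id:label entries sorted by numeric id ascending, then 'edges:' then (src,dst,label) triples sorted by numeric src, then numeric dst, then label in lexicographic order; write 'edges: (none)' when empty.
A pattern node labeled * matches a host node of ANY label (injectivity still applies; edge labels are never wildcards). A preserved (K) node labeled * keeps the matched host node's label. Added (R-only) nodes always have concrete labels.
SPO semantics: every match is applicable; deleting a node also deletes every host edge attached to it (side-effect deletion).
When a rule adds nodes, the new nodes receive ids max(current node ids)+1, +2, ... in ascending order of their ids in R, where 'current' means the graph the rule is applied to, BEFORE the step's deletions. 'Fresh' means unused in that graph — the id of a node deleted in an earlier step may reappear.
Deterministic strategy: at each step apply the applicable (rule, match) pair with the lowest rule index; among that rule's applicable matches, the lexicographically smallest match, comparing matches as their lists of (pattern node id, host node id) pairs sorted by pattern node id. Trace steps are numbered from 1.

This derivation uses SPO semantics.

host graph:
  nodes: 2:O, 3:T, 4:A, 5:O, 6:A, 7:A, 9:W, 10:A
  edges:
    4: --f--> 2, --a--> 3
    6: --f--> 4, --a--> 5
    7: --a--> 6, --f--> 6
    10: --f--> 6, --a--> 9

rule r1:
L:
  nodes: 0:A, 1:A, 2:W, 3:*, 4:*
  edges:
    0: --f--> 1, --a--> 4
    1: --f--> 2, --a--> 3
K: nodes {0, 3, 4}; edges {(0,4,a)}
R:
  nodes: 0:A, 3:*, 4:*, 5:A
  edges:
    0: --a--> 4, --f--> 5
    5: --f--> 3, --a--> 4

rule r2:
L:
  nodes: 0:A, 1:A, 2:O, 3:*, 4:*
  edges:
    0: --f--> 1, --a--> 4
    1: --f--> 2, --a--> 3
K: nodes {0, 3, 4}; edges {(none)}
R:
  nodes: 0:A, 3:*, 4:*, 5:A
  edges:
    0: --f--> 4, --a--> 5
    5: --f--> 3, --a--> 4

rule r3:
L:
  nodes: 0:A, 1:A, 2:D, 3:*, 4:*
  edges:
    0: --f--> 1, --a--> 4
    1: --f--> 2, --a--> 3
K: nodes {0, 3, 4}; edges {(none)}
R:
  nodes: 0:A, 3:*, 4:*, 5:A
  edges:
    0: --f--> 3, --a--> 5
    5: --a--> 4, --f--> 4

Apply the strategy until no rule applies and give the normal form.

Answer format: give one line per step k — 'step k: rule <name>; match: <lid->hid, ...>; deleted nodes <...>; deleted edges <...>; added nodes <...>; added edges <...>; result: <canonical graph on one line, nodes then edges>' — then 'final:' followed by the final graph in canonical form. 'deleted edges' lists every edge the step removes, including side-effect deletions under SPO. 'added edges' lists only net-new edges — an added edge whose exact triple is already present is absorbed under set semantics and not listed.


step 1: rule r2; match: 0->6, 1->4, 2->2, 3->3, 4->5; deleted nodes 2, 4; deleted edges (4,2,f); (4,3,a); (6,4,f); (6,5,a); added nodes 11; added edges (6,5,f); (6,11,a); (11,3,f); (11,5,a); result: nodes: 3:T, 5:O, 6:A, 7:A, 9:W, 10:A, 11:A edges: (6,5,f); (6,11,a); (7,6,a); (7,6,f); (10,6,f); (10,9,a); (11,3,f); (11,5,a)
step 2: rule r2; match: 0->10, 1->6, 2->5, 3->11, 4->9; deleted nodes 5, 6; deleted edges (6,5,f); (6,11,a); (7,6,a); (7,6,f); (10,6,f); (10,9,a); (11,5,a); added nodes 12; added edges (10,9,f); (10,12,a); (12,9,a); (12,11,f); result: nodes: 3:T, 7:A, 9:W, 10:A, 11:A, 12:A edges: (10,9,f); (10,12,a); (11,3,f); (12,9,a); (12,11,f)
final:
nodes: 3:T, 7:A, 9:W, 10:A, 11:A, 12:A
edges: (10,9,f); (10,12,a); (11,3,f); (12,9,a); (12,11,f)


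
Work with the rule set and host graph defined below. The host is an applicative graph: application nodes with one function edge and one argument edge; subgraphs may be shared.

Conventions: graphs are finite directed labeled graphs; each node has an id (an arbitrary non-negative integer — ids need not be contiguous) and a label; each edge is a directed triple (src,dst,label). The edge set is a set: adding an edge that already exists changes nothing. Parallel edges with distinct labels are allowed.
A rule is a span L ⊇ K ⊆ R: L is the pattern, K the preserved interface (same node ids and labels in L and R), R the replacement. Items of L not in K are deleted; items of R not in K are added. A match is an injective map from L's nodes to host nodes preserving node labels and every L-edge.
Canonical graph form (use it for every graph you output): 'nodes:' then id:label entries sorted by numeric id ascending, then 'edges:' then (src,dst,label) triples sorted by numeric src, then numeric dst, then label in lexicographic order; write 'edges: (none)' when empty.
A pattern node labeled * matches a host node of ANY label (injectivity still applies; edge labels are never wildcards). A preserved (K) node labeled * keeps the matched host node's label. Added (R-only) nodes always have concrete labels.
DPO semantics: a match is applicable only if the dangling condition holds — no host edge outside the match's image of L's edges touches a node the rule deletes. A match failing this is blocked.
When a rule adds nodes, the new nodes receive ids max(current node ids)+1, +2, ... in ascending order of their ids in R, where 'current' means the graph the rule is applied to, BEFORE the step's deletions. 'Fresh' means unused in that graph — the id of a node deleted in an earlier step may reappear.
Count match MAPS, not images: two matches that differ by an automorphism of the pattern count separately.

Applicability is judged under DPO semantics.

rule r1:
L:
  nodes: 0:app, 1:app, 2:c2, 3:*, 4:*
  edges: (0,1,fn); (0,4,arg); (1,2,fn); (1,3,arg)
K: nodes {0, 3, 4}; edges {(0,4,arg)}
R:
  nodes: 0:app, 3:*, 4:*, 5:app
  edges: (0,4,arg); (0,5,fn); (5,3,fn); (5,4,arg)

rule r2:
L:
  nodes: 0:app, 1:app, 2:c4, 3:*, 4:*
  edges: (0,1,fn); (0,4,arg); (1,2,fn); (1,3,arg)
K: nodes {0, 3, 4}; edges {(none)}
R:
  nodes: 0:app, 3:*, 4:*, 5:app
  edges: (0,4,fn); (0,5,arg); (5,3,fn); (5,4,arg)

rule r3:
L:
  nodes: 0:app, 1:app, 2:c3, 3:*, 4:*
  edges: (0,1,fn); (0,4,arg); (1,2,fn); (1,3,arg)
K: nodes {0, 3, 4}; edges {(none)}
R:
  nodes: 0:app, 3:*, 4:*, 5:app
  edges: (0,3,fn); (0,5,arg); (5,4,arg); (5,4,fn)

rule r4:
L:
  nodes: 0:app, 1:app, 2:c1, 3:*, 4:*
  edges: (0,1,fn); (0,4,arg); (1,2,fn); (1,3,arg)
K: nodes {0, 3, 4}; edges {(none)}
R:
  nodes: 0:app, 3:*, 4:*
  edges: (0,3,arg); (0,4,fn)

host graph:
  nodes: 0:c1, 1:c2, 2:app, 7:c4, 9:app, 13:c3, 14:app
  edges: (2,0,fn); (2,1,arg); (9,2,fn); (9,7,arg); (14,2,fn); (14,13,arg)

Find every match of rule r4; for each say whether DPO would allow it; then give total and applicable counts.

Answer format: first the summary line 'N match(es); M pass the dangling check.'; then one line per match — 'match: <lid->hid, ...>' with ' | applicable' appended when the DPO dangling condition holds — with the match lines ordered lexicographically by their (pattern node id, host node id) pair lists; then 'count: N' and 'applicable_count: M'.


2 match(es); 0 pass the dangling check.
match: 0->9, 1->2, 2->0, 3->1, 4->7
match: 0->14, 1->2, 2->0, 3->1, 4->13
count: 2
applicable_count: 0
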